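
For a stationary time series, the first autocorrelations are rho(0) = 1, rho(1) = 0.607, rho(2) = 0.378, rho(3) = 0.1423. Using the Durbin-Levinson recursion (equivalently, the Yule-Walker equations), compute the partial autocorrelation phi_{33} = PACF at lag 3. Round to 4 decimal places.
\phi_{33} = -0.1471

The PACF at lag k is phi_{kk}, the last component of the solution
to the Yule-Walker system G_k phi = r_k where
  (G_k)_{ij} = rho(|i - j|), (r_k)_i = rho(i), i,j = 1..k.
Equivalently, Durbin-Levinson gives phi_{kk} iteratively:
  phi_{11} = rho(1)
  phi_{kk} = [rho(k) - sum_{j=1..k-1} phi_{k-1,j} rho(k-j)]
            / [1 - sum_{j=1..k-1} phi_{k-1,j} rho(j)],
  phi_{k,j} = phi_{k-1,j} - phi_{kk} phi_{k-1,k-j},  j = 1..k-1.
Step k = 1:
  phi_11 = rho(1) = 0.607.
Step k = 2:
  phi_22 = [rho(2) - phi_11 rho(1)] / [1 - phi_11 rho(1)] = [0.378 - (0.607)(0.607)] / [1 - (0.607)(0.607)]
         = 0.009551 / 0.631551 = 0.015123.
  Update: phi_21 = phi_11 - phi_22 phi_11 = 0.607 - (0.015123)(0.607) = 0.59782.
Step k = 3:
  phi_33 = [rho(3) - phi_21 rho(2) - phi_22 rho(1)] / [1 - phi_21 rho(1) - phi_22 rho(2)]
    numerator   = 0.1423 - (0.59782)(0.378) - (0.015123)(0.607) = -0.09285578
    denominator = 1 - (0.59782)(0.607) - (0.015123)(0.378) = 0.63140656
  phi_33 = -0.09285578 / 0.63140656 = -0.1471.
Therefore phi_{33} = -0.1471.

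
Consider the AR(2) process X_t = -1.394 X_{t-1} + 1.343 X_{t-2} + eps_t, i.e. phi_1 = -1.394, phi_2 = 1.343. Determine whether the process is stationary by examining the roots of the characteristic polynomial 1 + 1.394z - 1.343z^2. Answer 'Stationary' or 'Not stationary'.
\text{Not stationary}

The AR(p) characteristic polynomial is P(z) = 1 + 1.394z - 1.343z^2.
Stationarity requires all roots to lie outside the unit circle, i.e. |z| > 1 for every root.
Set 1 + (1.394) z + (-1.343) z^2 = 0, i.e. a z^2 + b z + c = 0 with a = -1.343, b = 1.394, c = 1.
Discriminant D = b^2 - 4ac = (1.394)^2 - 4*(-1.343)*1 = 1.943236 - (-5.372) = 7.315236.
D >= 0, so the roots are real: z = (-b +/- sqrt(D)) / (2a) = (-1.394 +/- 2.704669) / (-2.686).
  z_1 = (-1.394 + 2.704669) / (-2.686) = -0.488,   |z_1| = 0.488.
  z_2 = (-1.394 - 2.704669) / (-2.686) = 1.5259,   |z_2| = 1.5259.
Moduli of all roots: 0.4880, 1.5259.
All moduli strictly greater than 1? No.
Verdict: Not stationary.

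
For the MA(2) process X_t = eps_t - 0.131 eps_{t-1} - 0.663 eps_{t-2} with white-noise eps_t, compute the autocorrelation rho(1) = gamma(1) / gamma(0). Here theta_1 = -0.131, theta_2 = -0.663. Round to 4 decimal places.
\rho(1) = -0.0303

For an MA(q) process with theta_0 = 1, the autocovariance is
  gamma(k) = sigma^2 * sum_{i=0..q-k} theta_i * theta_{i+k},
and rho(k) = gamma(k) / gamma(0). Sigma^2 cancels.
  numerator   = (1)*(-0.131) + (-0.131)*(-0.663) = -0.044147.
  denominator = (1)^2 + (-0.131)^2 + (-0.663)^2 = 1.45673.
  rho(1) = -0.044147 / 1.45673 = -0.0303.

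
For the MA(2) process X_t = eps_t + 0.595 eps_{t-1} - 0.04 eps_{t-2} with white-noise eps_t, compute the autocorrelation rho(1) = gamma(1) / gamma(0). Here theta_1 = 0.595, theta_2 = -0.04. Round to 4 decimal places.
\rho(1) = 0.4214

For an MA(q) process with theta_0 = 1, the autocovariance is
  gamma(k) = sigma^2 * sum_{i=0..q-k} theta_i * theta_{i+k},
and rho(k) = gamma(k) / gamma(0). Sigma^2 cancels.
  numerator   = (1)*(0.595) + (0.595)*(-0.04) = 0.5712.
  denominator = (1)^2 + (0.595)^2 + (-0.04)^2 = 1.355625.
  rho(1) = 0.5712 / 1.355625 = 0.4214.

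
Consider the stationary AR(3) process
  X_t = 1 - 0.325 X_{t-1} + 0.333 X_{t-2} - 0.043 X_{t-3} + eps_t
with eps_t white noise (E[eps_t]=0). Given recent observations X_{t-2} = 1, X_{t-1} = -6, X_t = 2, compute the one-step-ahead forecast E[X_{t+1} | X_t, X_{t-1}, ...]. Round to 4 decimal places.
E[X_{t+1} \mid \mathcal F_t] = -1.6910

For an AR(p) model X_t = c + sum_i phi_i X_{t-i} + eps_t, the
one-step-ahead conditional mean is
  E[X_{t+1} | X_t, ...] = c + sum_i phi_i X_{t+1-i}.
Substitute known values:
  E[X_{t+1} | ...] = 1 + (-0.325) * (2) + (0.333) * (-6) + (-0.043) * (1)
                   = -1.6910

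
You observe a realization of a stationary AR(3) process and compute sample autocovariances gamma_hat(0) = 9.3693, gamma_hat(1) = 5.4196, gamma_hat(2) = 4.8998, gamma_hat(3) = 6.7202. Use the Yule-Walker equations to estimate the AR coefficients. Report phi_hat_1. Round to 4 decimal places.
\hat\phi_{1} = 0.2590

The Yule-Walker equations for an AR(p) process read, in matrix form,
  Gamma_p phi = r_p,   with   (Gamma_p)_{ij} = gamma(|i - j|),
                       (r_p)_i = gamma(i),   i,j = 1..p.
Substitute the sample gammas (Toeplitz matrix and right-hand side of size 3):
  Gamma_p = [[9.3693, 5.4196, 4.8998], [5.4196, 9.3693, 5.4196], [4.8998, 5.4196, 9.3693]]
  r_p     = [5.4196, 4.8998, 6.7202]
Written out (R1..R3):
  (R1) 9.3693 phi_1 + 5.4196 phi_2 + 4.8998 phi_3 = 5.4196
  (R2) 5.4196 phi_1 + 9.3693 phi_2 + 5.4196 phi_3 = 4.8998
  (R3) 4.8998 phi_1 + 5.4196 phi_2 + 9.3693 phi_3 = 6.7202
Gaussian elimination:
  R2 <- R2 - (5.4196/9.3693) R1 = R2 - (0.578442) R1:  6.234374 phi_2 + 2.585348 phi_3 = 1.764874
  R3 <- R3 - (4.8998/9.3693) R1 = R3 - (0.522963) R1:  2.585348 phi_2 + 6.806884 phi_3 = 3.885948
  R3 <- R3 - (2.585348/6.234374) R2 = R3 - (0.414693) R2:  5.73476 phi_3 = 3.154068
Back-substitution:
  phi_hat_3 = 3.154068 / 5.73476 = 0.549991
  phi_hat_2 = (1.764874 - (2.585348)(0.549991)) / 6.234374 = 0.05501
  phi_hat_1 = (5.4196 - (5.4196)(0.05501) - (4.8998)(0.549991)) / 9.3693 = 0.258997
So phi_hat = [0.2590, 0.0550, 0.5500].
Therefore phi_hat_1 = 0.2590.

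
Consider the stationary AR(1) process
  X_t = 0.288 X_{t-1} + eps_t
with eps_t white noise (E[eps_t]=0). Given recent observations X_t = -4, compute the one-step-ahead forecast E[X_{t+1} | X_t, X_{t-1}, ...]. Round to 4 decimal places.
E[X_{t+1} \mid \mathcal F_t] = -1.1520

For an AR(p) model X_t = c + sum_i phi_i X_{t-i} + eps_t, the
one-step-ahead conditional mean is
  E[X_{t+1} | X_t, ...] = c + sum_i phi_i X_{t+1-i}.
Substitute known values:
  E[X_{t+1} | ...] = (0.288) * (-4)
                   = -1.1520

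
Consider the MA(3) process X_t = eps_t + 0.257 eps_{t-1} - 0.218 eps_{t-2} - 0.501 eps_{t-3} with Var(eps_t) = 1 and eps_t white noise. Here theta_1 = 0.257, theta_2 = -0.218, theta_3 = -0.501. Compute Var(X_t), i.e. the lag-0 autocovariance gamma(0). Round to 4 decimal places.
\gamma(0) = 1.3646

For an MA(q) process X_t = eps_t + sum_i theta_i eps_{t-i} with
Var(eps_t) = sigma^2, the variance is
  gamma(0) = sigma^2 * (1 + sum_i theta_i^2).
  sum_i theta_i^2 = (0.257)^2 + (-0.218)^2 + (-0.501)^2 = 0.066049 + 0.047524 + 0.251001 = 0.364574.
  gamma(0) = 1 * (1 + 0.364574) = 1 * 1.364574 = 1.364574, which rounds to 1.3646.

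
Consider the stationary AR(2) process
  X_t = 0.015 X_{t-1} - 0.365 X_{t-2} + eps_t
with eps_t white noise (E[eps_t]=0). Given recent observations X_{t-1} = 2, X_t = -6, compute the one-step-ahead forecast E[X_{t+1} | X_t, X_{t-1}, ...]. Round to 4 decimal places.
E[X_{t+1} \mid \mathcal F_t] = -0.8200

For an AR(p) model X_t = c + sum_i phi_i X_{t-i} + eps_t, the
one-step-ahead conditional mean is
  E[X_{t+1} | X_t, ...] = c + sum_i phi_i X_{t+1-i}.
Substitute known values:
  E[X_{t+1} | ...] = (0.015) * (-6) + (-0.365) * (2)
                   = -0.8200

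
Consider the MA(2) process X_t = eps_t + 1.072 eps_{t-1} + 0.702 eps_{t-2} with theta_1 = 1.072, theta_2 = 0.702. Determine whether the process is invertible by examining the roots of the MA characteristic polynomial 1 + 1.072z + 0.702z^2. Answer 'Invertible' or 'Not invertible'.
\text{Invertible}

The MA(q) characteristic polynomial is P(z) = 1 + 1.072z + 0.702z^2.
Invertibility requires all roots to lie outside the unit circle, i.e. |z| > 1 for every root.
Set 1 + (1.072) z + (0.702) z^2 = 0, i.e. a z^2 + b z + c = 0 with a = 0.702, b = 1.072, c = 1.
Discriminant D = b^2 - 4ac = (1.072)^2 - 4*(0.702)*1 = 1.149184 - (2.808) = -1.658816.
D < 0, so the roots are the complex-conjugate pair z = (-b +/- i sqrt(-D)) / (2a) = -0.7635 +/- 0.9173i.
For a conjugate pair |z|^2 = z * conj(z) = (product of roots) = c/a = 1/(0.702) = 1.424501, so |z| = sqrt(1.424501) = 1.1935 for both roots.
Moduli of all roots: 1.1935, 1.1935.
All moduli strictly greater than 1? Yes.
Verdict: Invertible.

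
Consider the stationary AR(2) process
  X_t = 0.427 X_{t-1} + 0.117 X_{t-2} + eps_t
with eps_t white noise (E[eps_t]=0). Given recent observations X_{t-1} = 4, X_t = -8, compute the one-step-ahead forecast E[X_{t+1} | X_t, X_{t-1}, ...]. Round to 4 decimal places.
E[X_{t+1} \mid \mathcal F_t] = -2.9480

For an AR(p) model X_t = c + sum_i phi_i X_{t-i} + eps_t, the
one-step-ahead conditional mean is
  E[X_{t+1} | X_t, ...] = c + sum_i phi_i X_{t+1-i}.
Substitute known values:
  E[X_{t+1} | ...] = (0.427) * (-8) + (0.117) * (4)
                   = -2.9480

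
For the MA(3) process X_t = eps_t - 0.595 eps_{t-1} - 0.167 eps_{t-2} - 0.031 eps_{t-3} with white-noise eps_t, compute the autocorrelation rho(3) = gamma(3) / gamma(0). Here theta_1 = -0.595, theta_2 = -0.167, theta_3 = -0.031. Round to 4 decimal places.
\rho(3) = -0.0224

For an MA(q) process with theta_0 = 1, the autocovariance is
  gamma(k) = sigma^2 * sum_{i=0..q-k} theta_i * theta_{i+k},
and rho(k) = gamma(k) / gamma(0). Sigma^2 cancels.
  numerator   = (1)*(-0.031) = -0.031.
  denominator = (1)^2 + (-0.595)^2 + (-0.167)^2 + (-0.031)^2 = 1.382875.
  rho(3) = -0.031 / 1.382875 = -0.0224.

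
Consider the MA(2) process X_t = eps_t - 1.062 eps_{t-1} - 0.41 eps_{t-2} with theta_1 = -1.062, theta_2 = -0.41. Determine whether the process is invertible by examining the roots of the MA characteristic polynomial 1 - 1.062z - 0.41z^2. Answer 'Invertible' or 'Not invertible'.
\text{Not invertible}

The MA(q) characteristic polynomial is P(z) = 1 - 1.062z - 0.41z^2.
Invertibility requires all roots to lie outside the unit circle, i.e. |z| > 1 for every root.
Set 1 + (-1.062) z + (-0.41) z^2 = 0, i.e. a z^2 + b z + c = 0 with a = -0.41, b = -1.062, c = 1.
Discriminant D = b^2 - 4ac = (-1.062)^2 - 4*(-0.41)*1 = 1.127844 - (-1.64) = 2.767844.
D >= 0, so the roots are real: z = (-b +/- sqrt(D)) / (2a) = (1.062 +/- 1.663684) / (-0.82).
  z_1 = (1.062 + 1.663684) / (-0.82) = -3.324,   |z_1| = 3.324.
  z_2 = (1.062 - 1.663684) / (-0.82) = 0.7338,   |z_2| = 0.7338.
Moduli of all roots: 3.3240, 0.7338.
All moduli strictly greater than 1? No.
Verdict: Not invertible.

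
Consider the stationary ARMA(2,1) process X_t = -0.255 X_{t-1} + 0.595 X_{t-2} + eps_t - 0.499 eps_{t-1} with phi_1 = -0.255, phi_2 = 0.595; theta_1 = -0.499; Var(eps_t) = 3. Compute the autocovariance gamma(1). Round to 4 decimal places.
\gamma(1) = -12.7916

Multiply the model equation by X_{t-k} and take expectations. With theta_0 = psi_0 = 1 and psi_j the MA(infinity) weights, this gives
  gamma(k) - sum_i phi_i gamma(k-i) = c_k,
  c_k = sigma^2 * sum_{j=k..q} theta_j psi_{j-k}   (c_k = 0 for k > q),
using gamma(-m) = gamma(m).
psi-weights needed (psi_j = theta_j + sum_i phi_i psi_{j-i}):
  psi_1 = theta_1 + phi_1 = -0.499 + (-0.255) = -0.754
Right-hand sides:
  c_0 = sigma^2 (1 + theta_1 psi_1) = 3 * (1 + (-0.499)(-0.754)) = 3 * 1.376246 = 4.128738
  c_1 = sigma^2 theta_1 = 3 * (-0.499) = -1.497
  c_2 = 0
Equations for k = 0, 1, 2 (AR order 2, c_2 = 0):
  (E0) gamma(0) = phi_1 gamma(1) + phi_2 gamma(2) + c_0
  (E1) gamma(1) = phi_1 gamma(0) + phi_2 gamma(1) + c_1
  (E2) gamma(2) = phi_1 gamma(1) + phi_2 gamma(0)
From (E1): gamma(1) = A gamma(0) + B with
  A = phi_1 / (1 - phi_2) = -0.255 / 0.405 = -0.62963,   B = c_1 / (1 - phi_2) = -1.497 / 0.405 = -3.696296.
Insert (E2) into (E0): gamma(0) (1 - phi_2^2) = phi_1 (1 + phi_2) gamma(1) + c_0.
  phi_1 (1 + phi_2) = (-0.255)(1.595) = -0.406725,   1 - phi_2^2 = 0.645975.
Replace gamma(1) by A gamma(0) + B and collect gamma(0):
  gamma(0) [0.645975 - (-0.406725)(-0.62963)] = (-0.406725)(-3.696296) + 4.128738
  gamma(0) * 0.389889 = 5.632114
  gamma(0) = 5.632114 / 0.389889 = 14.445434.
  gamma(1) = A gamma(0) + B = (-0.62963)(14.445434) + (-3.696296) = -12.791569.
Therefore gamma(1) = -12.7916 (to 4 decimal places).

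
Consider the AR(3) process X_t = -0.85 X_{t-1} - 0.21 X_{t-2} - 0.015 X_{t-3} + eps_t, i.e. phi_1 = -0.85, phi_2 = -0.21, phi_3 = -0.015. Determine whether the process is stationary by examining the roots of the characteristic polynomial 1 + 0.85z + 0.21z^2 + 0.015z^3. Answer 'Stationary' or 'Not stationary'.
\text{Stationary}

The AR(p) characteristic polynomial is P(z) = 1 + 0.85z + 0.21z^2 + 0.015z^3.
Stationarity requires all roots to lie outside the unit circle, i.e. |z| > 1 for every root.
Degree 3: look for a simple real root z0 first, then factor out (1 - z/z0) and solve the remaining quadratic.
Testing z0 = -4: P(-4) = 1 + (0.85)(-4) + (0.21)(-4)^2 + (0.015)(-4)^3
  = 1 + (-3.4) + (3.36) + (-0.96) = 0.  So z_0 = -4 is a root, |z_0| = 4.
Divide out the factor (1 + 0.25 z) = (1 - z/z0) (since 1/z0 = -0.25):
  P(z) = (1 + 0.25 z)(1 + (0.6) z + (0.06) z^2)
  [check: z-coef 0.6 - (-0.25) = 0.85; z^2-coef 0.06 - (-0.25)(0.6) = 0.21; z^3-coef -(-0.25)(0.06) = 0.015.]
Remaining roots from the quadratic factor 1 + (0.6) z + (0.06) z^2:
  Set 1 + (0.6) z + (0.06) z^2 = 0, i.e. a z^2 + b z + c = 0 with a = 0.06, b = 0.6, c = 1.
  Discriminant D = b^2 - 4ac = (0.6)^2 - 4*(0.06)*1 = 0.36 - (0.24) = 0.12.
  D >= 0, so the roots are real: z = (-b +/- sqrt(D)) / (2a) = (-0.6 +/- 0.34641) / (0.12).
    z_1 = (-0.6 + 0.34641) / (0.12) = -2.1132,   |z_1| = 2.1132.
    z_2 = (-0.6 - 0.34641) / (0.12) = -7.8868,   |z_2| = 7.8868.
Moduli of all roots: 4.0000, 2.1132, 7.8868.
All moduli strictly greater than 1? Yes.
Verdict: Stationary.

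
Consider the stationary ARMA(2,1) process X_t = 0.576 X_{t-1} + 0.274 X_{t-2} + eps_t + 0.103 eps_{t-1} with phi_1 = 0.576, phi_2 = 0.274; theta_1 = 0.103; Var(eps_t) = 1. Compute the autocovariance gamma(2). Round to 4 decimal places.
\gamma(2) = 2.5859

Multiply the model equation by X_{t-k} and take expectations. With theta_0 = psi_0 = 1 and psi_j the MA(infinity) weights, this gives
  gamma(k) - sum_i phi_i gamma(k-i) = c_k,
  c_k = sigma^2 * sum_{j=k..q} theta_j psi_{j-k}   (c_k = 0 for k > q),
using gamma(-m) = gamma(m).
psi-weights needed (psi_j = theta_j + sum_i phi_i psi_{j-i}):
  psi_1 = theta_1 + phi_1 = 0.103 + (0.576) = 0.679
Right-hand sides:
  c_0 = sigma^2 (1 + theta_1 psi_1) = 1 * (1 + (0.103)(0.679)) = 1 * 1.069937 = 1.069937
  c_1 = sigma^2 theta_1 = 1 * (0.103) = 0.103
  c_2 = 0
Equations for k = 0, 1, 2 (AR order 2, c_2 = 0):
  (E0) gamma(0) = phi_1 gamma(1) + phi_2 gamma(2) + c_0
  (E1) gamma(1) = phi_1 gamma(0) + phi_2 gamma(1) + c_1
  (E2) gamma(2) = phi_1 gamma(1) + phi_2 gamma(0)
From (E1): gamma(1) = A gamma(0) + B with
  A = phi_1 / (1 - phi_2) = 0.576 / 0.726 = 0.793388,   B = c_1 / (1 - phi_2) = 0.103 / 0.726 = 0.141873.
Insert (E2) into (E0): gamma(0) (1 - phi_2^2) = phi_1 (1 + phi_2) gamma(1) + c_0.
  phi_1 (1 + phi_2) = (0.576)(1.274) = 0.733824,   1 - phi_2^2 = 0.924924.
Replace gamma(1) by A gamma(0) + B and collect gamma(0):
  gamma(0) [0.924924 - (0.733824)(0.793388)] = (0.733824)(0.141873) + 1.069937
  gamma(0) * 0.342717 = 1.174047
  gamma(0) = 1.174047 / 0.342717 = 3.425709.
  gamma(1) = A gamma(0) + B = (0.793388)(3.425709) + (0.141873) = 2.859791.
  gamma(2) = phi_1 gamma(1) + phi_2 gamma(0) = (0.576)(2.859791) + (0.274)(3.425709) = 2.585884.
Therefore gamma(2) = 2.5859 (to 4 decimal places).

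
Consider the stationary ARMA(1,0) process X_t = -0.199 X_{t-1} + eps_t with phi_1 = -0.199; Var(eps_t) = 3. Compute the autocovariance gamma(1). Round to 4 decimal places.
\gamma(1) = -0.6216

Multiply the model equation by X_{t-k} and take expectations. With theta_0 = psi_0 = 1 and psi_j the MA(infinity) weights, this gives
  gamma(k) - sum_i phi_i gamma(k-i) = c_k,
  c_k = sigma^2 * sum_{j=k..q} theta_j psi_{j-k}   (c_k = 0 for k > q),
using gamma(-m) = gamma(m).
Pure AR (q = 0): c_0 = sigma^2 = 3, c_k = 0 for k >= 1.
Equations for k = 0 and k = 1 (AR order 1):
  gamma(0) = phi_1 gamma(1) + c_0
  gamma(1) = phi_1 gamma(0) + c_1
Substituting the second into the first: gamma(0) (1 - phi_1^2) = c_0 + phi_1 c_1, so
  gamma(0) = c_0 / (1 - phi_1^2) = 3 / (1 - (-0.199)^2) = 3 / 0.960399 = 3.123702.
  gamma(1) = phi_1 gamma(0) = (-0.199)(3.123702) = -0.621617.
Therefore gamma(1) = -0.6216 (to 4 decimal places).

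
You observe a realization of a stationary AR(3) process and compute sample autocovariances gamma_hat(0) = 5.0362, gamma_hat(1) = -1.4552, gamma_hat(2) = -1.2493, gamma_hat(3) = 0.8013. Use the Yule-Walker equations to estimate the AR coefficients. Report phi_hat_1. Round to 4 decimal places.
\hat\phi_{1} = -0.4130

The Yule-Walker equations for an AR(p) process read, in matrix form,
  Gamma_p phi = r_p,   with   (Gamma_p)_{ij} = gamma(|i - j|),
                       (r_p)_i = gamma(i),   i,j = 1..p.
Substitute the sample gammas (Toeplitz matrix and right-hand side of size 3):
  Gamma_p = [[5.0362, -1.4552, -1.2493], [-1.4552, 5.0362, -1.4552], [-1.2493, -1.4552, 5.0362]]
  r_p     = [-1.4552, -1.2493, 0.8013]
Written out (R1..R3):
  (R1) 5.0362 phi_1 - 1.4552 phi_2 - 1.2493 phi_3 = -1.4552
  (R2) -1.4552 phi_1 + 5.0362 phi_2 - 1.4552 phi_3 = -1.2493
  (R3) -1.2493 phi_1 - 1.4552 phi_2 + 5.0362 phi_3 = 0.8013
Gaussian elimination:
  R2 <- R2 - (-1.4552/5.0362) R1 = R2 - (-0.288948) R1:  4.615723 phi_2 - 1.816183 phi_3 = -1.669777
  R3 <- R3 - (-1.2493/5.0362) R1 = R3 - (-0.248064) R1:  -1.816183 phi_2 + 4.726294 phi_3 = 0.440317
  R3 <- R3 - (-1.816183/4.615723) R2 = R3 - (-0.393477) R2:  4.011667 phi_3 = -0.216702
Back-substitution:
  phi_hat_3 = -0.216702 / 4.011667 = -0.054018
  phi_hat_2 = (-1.669777 - (-1.816183)(-0.054018)) / 4.615723 = -0.383013
  phi_hat_1 = (-1.4552 - (-1.4552)(-0.383013) - (-1.2493)(-0.054018)) / 5.0362 = -0.413019
So phi_hat = [-0.4130, -0.3830, -0.0540].
Therefore phi_hat_1 = -0.4130.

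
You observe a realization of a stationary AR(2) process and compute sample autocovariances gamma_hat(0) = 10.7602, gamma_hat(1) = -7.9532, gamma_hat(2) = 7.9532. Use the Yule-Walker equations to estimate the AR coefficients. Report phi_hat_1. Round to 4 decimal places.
\hat\phi_{1} = -0.4250

The Yule-Walker equations for an AR(p) process read, in matrix form,
  Gamma_p phi = r_p,   with   (Gamma_p)_{ij} = gamma(|i - j|),
                       (r_p)_i = gamma(i),   i,j = 1..p.
Substitute the sample gammas (Toeplitz matrix and right-hand side of size 2):
  Gamma_p = [[10.7602, -7.9532], [-7.9532, 10.7602]]
  r_p     = [-7.9532, 7.9532]
Written out:
  10.7602 phi_1 - 7.9532 phi_2 = -7.9532
  -7.9532 phi_1 + 10.7602 phi_2 = 7.9532
Solve by Cramer's rule:
  det = gamma(0)^2 - gamma(1)^2 = (10.7602)^2 - (-7.9532)^2 = 115.78190404 - 63.25339024 = 52.5285138
  phi_hat_1 = [gamma(1) gamma(0) - gamma(1) gamma(2)] / det = [(-7.9532)(10.7602) - (-7.9532)(7.9532)] / 52.5285138 = -22.3246324 / 52.5285138 = -0.425
  phi_hat_2 = [gamma(0) gamma(2) - gamma(1)^2] / det = [(10.7602)(7.9532) - (-7.9532)^2] / 52.5285138 = 22.3246324 / 52.5285138 = 0.425
So phi_hat = [-0.4250, 0.4250].
Therefore phi_hat_1 = -0.4250.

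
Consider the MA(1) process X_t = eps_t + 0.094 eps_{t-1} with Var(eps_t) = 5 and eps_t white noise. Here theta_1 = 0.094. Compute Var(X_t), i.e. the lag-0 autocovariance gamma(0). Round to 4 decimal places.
\gamma(0) = 5.0442

For an MA(q) process X_t = eps_t + sum_i theta_i eps_{t-i} with
Var(eps_t) = sigma^2, the variance is
  gamma(0) = sigma^2 * (1 + sum_i theta_i^2).
  sum_i theta_i^2 = (0.094)^2 = 0.008836.
  gamma(0) = 5 * (1 + 0.008836) = 5 * 1.008836 = 5.04418, which rounds to 5.0442.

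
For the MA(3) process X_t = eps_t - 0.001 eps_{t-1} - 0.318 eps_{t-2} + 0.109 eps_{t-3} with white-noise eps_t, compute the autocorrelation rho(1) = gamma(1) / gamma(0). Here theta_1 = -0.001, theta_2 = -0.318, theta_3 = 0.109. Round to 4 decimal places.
\rho(1) = -0.0318

For an MA(q) process with theta_0 = 1, the autocovariance is
  gamma(k) = sigma^2 * sum_{i=0..q-k} theta_i * theta_{i+k},
and rho(k) = gamma(k) / gamma(0). Sigma^2 cancels.
  numerator   = (1)*(-0.001) + (-0.001)*(-0.318) + (-0.318)*(0.109) = -0.035344.
  denominator = (1)^2 + (-0.001)^2 + (-0.318)^2 + (0.109)^2 = 1.113006.
  rho(1) = -0.035344 / 1.113006 = -0.0318.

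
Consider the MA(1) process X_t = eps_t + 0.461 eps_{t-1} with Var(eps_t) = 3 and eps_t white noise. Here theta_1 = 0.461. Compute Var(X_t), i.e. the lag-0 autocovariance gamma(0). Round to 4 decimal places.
\gamma(0) = 3.6376

For an MA(q) process X_t = eps_t + sum_i theta_i eps_{t-i} with
Var(eps_t) = sigma^2, the variance is
  gamma(0) = sigma^2 * (1 + sum_i theta_i^2).
  sum_i theta_i^2 = (0.461)^2 = 0.212521.
  gamma(0) = 3 * (1 + 0.212521) = 3 * 1.212521 = 3.637563, which rounds to 3.6376.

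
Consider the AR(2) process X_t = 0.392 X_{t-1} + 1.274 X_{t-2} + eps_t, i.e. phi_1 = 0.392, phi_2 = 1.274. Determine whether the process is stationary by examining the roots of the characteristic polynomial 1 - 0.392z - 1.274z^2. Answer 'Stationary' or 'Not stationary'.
\text{Not stationary}

The AR(p) characteristic polynomial is P(z) = 1 - 0.392z - 1.274z^2.
Stationarity requires all roots to lie outside the unit circle, i.e. |z| > 1 for every root.
Set 1 + (-0.392) z + (-1.274) z^2 = 0, i.e. a z^2 + b z + c = 0 with a = -1.274, b = -0.392, c = 1.
Discriminant D = b^2 - 4ac = (-0.392)^2 - 4*(-1.274)*1 = 0.153664 - (-5.096) = 5.249664.
D >= 0, so the roots are real: z = (-b +/- sqrt(D)) / (2a) = (0.392 +/- 2.291215) / (-2.548).
  z_1 = (0.392 + 2.291215) / (-2.548) = -1.0531,   |z_1| = 1.0531.
  z_2 = (0.392 - 2.291215) / (-2.548) = 0.7454,   |z_2| = 0.7454.
Moduli of all roots: 1.0531, 0.7454.
All moduli strictly greater than 1? No.
Verdict: Not stationary.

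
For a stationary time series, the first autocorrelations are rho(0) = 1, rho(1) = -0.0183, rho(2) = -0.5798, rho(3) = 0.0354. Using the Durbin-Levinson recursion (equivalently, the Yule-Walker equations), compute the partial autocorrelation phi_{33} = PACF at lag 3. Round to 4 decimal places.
\phi_{33} = 0.0121

The PACF at lag k is phi_{kk}, the last component of the solution
to the Yule-Walker system G_k phi = r_k where
  (G_k)_{ij} = rho(|i - j|), (r_k)_i = rho(i), i,j = 1..k.
Equivalently, Durbin-Levinson gives phi_{kk} iteratively:
  phi_{11} = rho(1)
  phi_{kk} = [rho(k) - sum_{j=1..k-1} phi_{k-1,j} rho(k-j)]
            / [1 - sum_{j=1..k-1} phi_{k-1,j} rho(j)],
  phi_{k,j} = phi_{k-1,j} - phi_{kk} phi_{k-1,k-j},  j = 1..k-1.
Step k = 1:
  phi_11 = rho(1) = -0.0183.
Step k = 2:
  phi_22 = [rho(2) - phi_11 rho(1)] / [1 - phi_11 rho(1)] = [-0.5798 - (-0.0183)(-0.0183)] / [1 - (-0.0183)(-0.0183)]
         = -0.58013489 / 0.99966511 = -0.580329.
  Update: phi_21 = phi_11 - phi_22 phi_11 = -0.0183 - (-0.580329)(-0.0183) = -0.02892.
Step k = 3:
  phi_33 = [rho(3) - phi_21 rho(2) - phi_22 rho(1)] / [1 - phi_21 rho(1) - phi_22 rho(2)]
    numerator   = 0.0354 - (-0.02892)(-0.5798) - (-0.580329)(-0.0183) = 0.00801214
    denominator = 1 - (-0.02892)(-0.0183) - (-0.580329)(-0.5798) = 0.66299587
  phi_33 = 0.00801214 / 0.66299587 = 0.0121.
Therefore phi_{33} = 0.0121.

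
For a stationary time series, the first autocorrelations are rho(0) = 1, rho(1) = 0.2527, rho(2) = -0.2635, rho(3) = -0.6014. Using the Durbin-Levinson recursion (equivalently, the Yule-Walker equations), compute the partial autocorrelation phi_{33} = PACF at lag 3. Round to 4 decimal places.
\phi_{33} = -0.5150

The PACF at lag k is phi_{kk}, the last component of the solution
to the Yule-Walker system G_k phi = r_k where
  (G_k)_{ij} = rho(|i - j|), (r_k)_i = rho(i), i,j = 1..k.
Equivalently, Durbin-Levinson gives phi_{kk} iteratively:
  phi_{11} = rho(1)
  phi_{kk} = [rho(k) - sum_{j=1..k-1} phi_{k-1,j} rho(k-j)]
            / [1 - sum_{j=1..k-1} phi_{k-1,j} rho(j)],
  phi_{k,j} = phi_{k-1,j} - phi_{kk} phi_{k-1,k-j},  j = 1..k-1.
Step k = 1:
  phi_11 = rho(1) = 0.2527.
Step k = 2:
  phi_22 = [rho(2) - phi_11 rho(1)] / [1 - phi_11 rho(1)] = [-0.2635 - (0.2527)(0.2527)] / [1 - (0.2527)(0.2527)]
         = -0.32735729 / 0.93614271 = -0.349687.
  Update: phi_21 = phi_11 - phi_22 phi_11 = 0.2527 - (-0.349687)(0.2527) = 0.341066.
Step k = 3:
  phi_33 = [rho(3) - phi_21 rho(2) - phi_22 rho(1)] / [1 - phi_21 rho(1) - phi_22 rho(2)]
    numerator   = -0.6014 - (0.341066)(-0.2635) - (-0.349687)(0.2527) = -0.42316311
    denominator = 1 - (0.341066)(0.2527) - (-0.349687)(-0.2635) = 0.82167
  phi_33 = -0.42316311 / 0.82167 = -0.515.
Therefore phi_{33} = -0.5150.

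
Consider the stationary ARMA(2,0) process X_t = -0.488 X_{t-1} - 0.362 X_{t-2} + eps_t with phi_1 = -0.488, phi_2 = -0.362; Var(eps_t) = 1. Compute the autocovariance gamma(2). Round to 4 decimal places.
\gamma(2) = -0.2471

Multiply the model equation by X_{t-k} and take expectations. With theta_0 = psi_0 = 1 and psi_j the MA(infinity) weights, this gives
  gamma(k) - sum_i phi_i gamma(k-i) = c_k,
  c_k = sigma^2 * sum_{j=k..q} theta_j psi_{j-k}   (c_k = 0 for k > q),
using gamma(-m) = gamma(m).
Pure AR (q = 0): c_0 = sigma^2 = 1, c_k = 0 for k >= 1.
Equations for k = 0, 1, 2 (AR order 2, c_2 = 0):
  (E0) gamma(0) = phi_1 gamma(1) + phi_2 gamma(2) + c_0
  (E1) gamma(1) = phi_1 gamma(0) + phi_2 gamma(1) + c_1
  (E2) gamma(2) = phi_1 gamma(1) + phi_2 gamma(0)
From (E1): gamma(1) = A gamma(0) + B with
  A = phi_1 / (1 - phi_2) = -0.488 / 1.362 = -0.358297,   B = c_1 / (1 - phi_2) = 0 / 1.362 = 0.
Insert (E2) into (E0): gamma(0) (1 - phi_2^2) = phi_1 (1 + phi_2) gamma(1) + c_0.
  phi_1 (1 + phi_2) = (-0.488)(0.638) = -0.311344,   1 - phi_2^2 = 0.868956.
Replace gamma(1) by A gamma(0) + B and collect gamma(0):
  gamma(0) [0.868956 - (-0.311344)(-0.358297)] = c_0 = 1
  gamma(0) * 0.757402 = 1
  gamma(0) = 1 / 0.757402 = 1.320302.
  gamma(1) = A gamma(0) = (-0.358297)(1.320302) = -0.47306.
  gamma(2) = phi_1 gamma(1) + phi_2 gamma(0) = (-0.488)(-0.47306) + (-0.362)(1.320302) = -0.247096.
Therefore gamma(2) = -0.2471 (to 4 decimal places).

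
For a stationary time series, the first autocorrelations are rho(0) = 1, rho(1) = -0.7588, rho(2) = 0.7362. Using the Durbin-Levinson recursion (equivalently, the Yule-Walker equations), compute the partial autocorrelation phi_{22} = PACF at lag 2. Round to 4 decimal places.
\phi_{22} = 0.3782

The PACF at lag k is phi_{kk}, the last component of the solution
to the Yule-Walker system G_k phi = r_k where
  (G_k)_{ij} = rho(|i - j|), (r_k)_i = rho(i), i,j = 1..k.
Equivalently, Durbin-Levinson gives phi_{kk} iteratively:
  phi_{11} = rho(1)
  phi_{kk} = [rho(k) - sum_{j=1..k-1} phi_{k-1,j} rho(k-j)]
            / [1 - sum_{j=1..k-1} phi_{k-1,j} rho(j)],
  phi_{k,j} = phi_{k-1,j} - phi_{kk} phi_{k-1,k-j},  j = 1..k-1.
Step k = 1:
  phi_11 = rho(1) = -0.7588.
Step k = 2:
  phi_22 = [rho(2) - phi_11 rho(1)] / [1 - phi_11 rho(1)] = [0.7362 - (-0.7588)(-0.7588)] / [1 - (-0.7588)(-0.7588)]
         = 0.16042256 / 0.42422256 = 0.3782.
Therefore phi_{22} = 0.3782.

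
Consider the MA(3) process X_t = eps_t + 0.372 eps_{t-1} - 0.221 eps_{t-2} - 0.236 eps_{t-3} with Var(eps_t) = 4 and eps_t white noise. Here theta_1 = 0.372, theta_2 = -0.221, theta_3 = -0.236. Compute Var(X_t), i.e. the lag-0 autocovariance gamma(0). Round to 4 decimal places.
\gamma(0) = 4.9717

For an MA(q) process X_t = eps_t + sum_i theta_i eps_{t-i} with
Var(eps_t) = sigma^2, the variance is
  gamma(0) = sigma^2 * (1 + sum_i theta_i^2).
  sum_i theta_i^2 = (0.372)^2 + (-0.221)^2 + (-0.236)^2 = 0.138384 + 0.048841 + 0.055696 = 0.242921.
  gamma(0) = 4 * (1 + 0.242921) = 4 * 1.242921 = 4.971684, which rounds to 4.9717.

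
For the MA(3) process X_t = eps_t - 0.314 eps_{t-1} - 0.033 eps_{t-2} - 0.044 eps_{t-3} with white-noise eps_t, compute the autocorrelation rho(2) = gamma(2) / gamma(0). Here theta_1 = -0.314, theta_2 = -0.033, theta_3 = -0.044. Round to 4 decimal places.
\rho(2) = -0.0174

For an MA(q) process with theta_0 = 1, the autocovariance is
  gamma(k) = sigma^2 * sum_{i=0..q-k} theta_i * theta_{i+k},
and rho(k) = gamma(k) / gamma(0). Sigma^2 cancels.
  numerator   = (1)*(-0.033) + (-0.314)*(-0.044) = -0.019184.
  denominator = (1)^2 + (-0.314)^2 + (-0.033)^2 + (-0.044)^2 = 1.101621.
  rho(2) = -0.019184 / 1.101621 = -0.0174.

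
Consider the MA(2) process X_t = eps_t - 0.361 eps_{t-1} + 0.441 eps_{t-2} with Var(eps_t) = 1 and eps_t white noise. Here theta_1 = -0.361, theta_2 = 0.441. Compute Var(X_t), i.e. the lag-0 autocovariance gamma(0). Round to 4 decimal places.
\gamma(0) = 1.3248

For an MA(q) process X_t = eps_t + sum_i theta_i eps_{t-i} with
Var(eps_t) = sigma^2, the variance is
  gamma(0) = sigma^2 * (1 + sum_i theta_i^2).
  sum_i theta_i^2 = (-0.361)^2 + (0.441)^2 = 0.130321 + 0.194481 = 0.324802.
  gamma(0) = 1 * (1 + 0.324802) = 1 * 1.324802 = 1.324802, which rounds to 1.3248.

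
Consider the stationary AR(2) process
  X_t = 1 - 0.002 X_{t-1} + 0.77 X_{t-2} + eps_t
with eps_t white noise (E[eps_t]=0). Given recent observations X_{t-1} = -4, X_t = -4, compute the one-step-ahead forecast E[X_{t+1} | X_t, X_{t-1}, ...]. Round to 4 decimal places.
E[X_{t+1} \mid \mathcal F_t] = -2.0720

For an AR(p) model X_t = c + sum_i phi_i X_{t-i} + eps_t, the
one-step-ahead conditional mean is
  E[X_{t+1} | X_t, ...] = c + sum_i phi_i X_{t+1-i}.
Substitute known values:
  E[X_{t+1} | ...] = 1 + (-0.002) * (-4) + (0.77) * (-4)
                   = -2.0720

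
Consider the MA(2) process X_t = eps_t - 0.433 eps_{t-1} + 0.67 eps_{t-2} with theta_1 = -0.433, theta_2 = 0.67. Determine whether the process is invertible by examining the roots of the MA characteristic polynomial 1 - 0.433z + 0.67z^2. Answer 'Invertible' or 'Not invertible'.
\text{Invertible}

The MA(q) characteristic polynomial is P(z) = 1 - 0.433z + 0.67z^2.
Invertibility requires all roots to lie outside the unit circle, i.e. |z| > 1 for every root.
Set 1 + (-0.433) z + (0.67) z^2 = 0, i.e. a z^2 + b z + c = 0 with a = 0.67, b = -0.433, c = 1.
Discriminant D = b^2 - 4ac = (-0.433)^2 - 4*(0.67)*1 = 0.187489 - (2.68) = -2.492511.
D < 0, so the roots are the complex-conjugate pair z = (-b +/- i sqrt(-D)) / (2a) = 0.3231 +/- 1.1782i.
For a conjugate pair |z|^2 = z * conj(z) = (product of roots) = c/a = 1/(0.67) = 1.492537, so |z| = sqrt(1.492537) = 1.2217 for both roots.
Moduli of all roots: 1.2217, 1.2217.
All moduli strictly greater than 1? Yes.
Verdict: Invertible.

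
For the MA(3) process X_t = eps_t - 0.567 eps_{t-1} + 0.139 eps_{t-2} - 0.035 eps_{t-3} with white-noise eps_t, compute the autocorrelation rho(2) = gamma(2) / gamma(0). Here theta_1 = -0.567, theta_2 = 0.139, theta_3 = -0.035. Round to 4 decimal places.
\rho(2) = 0.1184

For an MA(q) process with theta_0 = 1, the autocovariance is
  gamma(k) = sigma^2 * sum_{i=0..q-k} theta_i * theta_{i+k},
and rho(k) = gamma(k) / gamma(0). Sigma^2 cancels.
  numerator   = (1)*(0.139) + (-0.567)*(-0.035) = 0.158845.
  denominator = (1)^2 + (-0.567)^2 + (0.139)^2 + (-0.035)^2 = 1.342035.
  rho(2) = 0.158845 / 1.342035 = 0.1184.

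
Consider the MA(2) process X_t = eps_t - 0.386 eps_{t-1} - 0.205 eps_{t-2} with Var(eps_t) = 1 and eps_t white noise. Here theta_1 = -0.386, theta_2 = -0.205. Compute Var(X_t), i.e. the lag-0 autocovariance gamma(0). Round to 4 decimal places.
\gamma(0) = 1.1910

For an MA(q) process X_t = eps_t + sum_i theta_i eps_{t-i} with
Var(eps_t) = sigma^2, the variance is
  gamma(0) = sigma^2 * (1 + sum_i theta_i^2).
  sum_i theta_i^2 = (-0.386)^2 + (-0.205)^2 = 0.148996 + 0.042025 = 0.191021.
  gamma(0) = 1 * (1 + 0.191021) = 1 * 1.191021 = 1.191021, which rounds to 1.1910.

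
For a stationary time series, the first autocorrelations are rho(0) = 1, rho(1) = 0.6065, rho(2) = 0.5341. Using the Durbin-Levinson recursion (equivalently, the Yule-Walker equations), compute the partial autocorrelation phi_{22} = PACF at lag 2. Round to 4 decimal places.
\phi_{22} = 0.2630

The PACF at lag k is phi_{kk}, the last component of the solution
to the Yule-Walker system G_k phi = r_k where
  (G_k)_{ij} = rho(|i - j|), (r_k)_i = rho(i), i,j = 1..k.
Equivalently, Durbin-Levinson gives phi_{kk} iteratively:
  phi_{11} = rho(1)
  phi_{kk} = [rho(k) - sum_{j=1..k-1} phi_{k-1,j} rho(k-j)]
            / [1 - sum_{j=1..k-1} phi_{k-1,j} rho(j)],
  phi_{k,j} = phi_{k-1,j} - phi_{kk} phi_{k-1,k-j},  j = 1..k-1.
Step k = 1:
  phi_11 = rho(1) = 0.6065.
Step k = 2:
  phi_22 = [rho(2) - phi_11 rho(1)] / [1 - phi_11 rho(1)] = [0.5341 - (0.6065)(0.6065)] / [1 - (0.6065)(0.6065)]
         = 0.16625775 / 0.63215775 = 0.263.
Therefore phi_{22} = 0.2630.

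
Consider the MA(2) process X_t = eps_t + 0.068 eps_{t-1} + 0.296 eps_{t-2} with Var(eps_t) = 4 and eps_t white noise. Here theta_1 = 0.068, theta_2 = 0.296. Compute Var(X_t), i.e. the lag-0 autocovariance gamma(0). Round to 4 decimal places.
\gamma(0) = 4.3690

For an MA(q) process X_t = eps_t + sum_i theta_i eps_{t-i} with
Var(eps_t) = sigma^2, the variance is
  gamma(0) = sigma^2 * (1 + sum_i theta_i^2).
  sum_i theta_i^2 = (0.068)^2 + (0.296)^2 = 0.004624 + 0.087616 = 0.09224.
  gamma(0) = 4 * (1 + 0.09224) = 4 * 1.09224 = 4.36896, which rounds to 4.3690.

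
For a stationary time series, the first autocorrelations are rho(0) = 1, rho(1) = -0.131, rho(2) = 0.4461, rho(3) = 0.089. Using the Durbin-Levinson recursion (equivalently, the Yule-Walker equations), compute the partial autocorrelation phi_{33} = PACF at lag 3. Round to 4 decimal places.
\phi_{33} = 0.2251

The PACF at lag k is phi_{kk}, the last component of the solution
to the Yule-Walker system G_k phi = r_k where
  (G_k)_{ij} = rho(|i - j|), (r_k)_i = rho(i), i,j = 1..k.
Equivalently, Durbin-Levinson gives phi_{kk} iteratively:
  phi_{11} = rho(1)
  phi_{kk} = [rho(k) - sum_{j=1..k-1} phi_{k-1,j} rho(k-j)]
            / [1 - sum_{j=1..k-1} phi_{k-1,j} rho(j)],
  phi_{k,j} = phi_{k-1,j} - phi_{kk} phi_{k-1,k-j},  j = 1..k-1.
Step k = 1:
  phi_11 = rho(1) = -0.131.
Step k = 2:
  phi_22 = [rho(2) - phi_11 rho(1)] / [1 - phi_11 rho(1)] = [0.4461 - (-0.131)(-0.131)] / [1 - (-0.131)(-0.131)]
         = 0.428939 / 0.982839 = 0.436429.
  Update: phi_21 = phi_11 - phi_22 phi_11 = -0.131 - (0.436429)(-0.131) = -0.073828.
Step k = 3:
  phi_33 = [rho(3) - phi_21 rho(2) - phi_22 rho(1)] / [1 - phi_21 rho(1) - phi_22 rho(2)]
    numerator   = 0.089 - (-0.073828)(0.4461) - (0.436429)(-0.131) = 0.17910675
    denominator = 1 - (-0.073828)(-0.131) - (0.436429)(0.4461) = 0.79563777
  phi_33 = 0.17910675 / 0.79563777 = 0.2251.
Therefore phi_{33} = 0.2251.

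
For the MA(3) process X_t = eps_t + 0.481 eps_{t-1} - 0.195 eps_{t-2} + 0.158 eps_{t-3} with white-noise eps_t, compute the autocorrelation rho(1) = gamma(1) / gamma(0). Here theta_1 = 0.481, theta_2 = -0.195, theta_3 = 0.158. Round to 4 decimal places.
\rho(1) = 0.2753

For an MA(q) process with theta_0 = 1, the autocovariance is
  gamma(k) = sigma^2 * sum_{i=0..q-k} theta_i * theta_{i+k},
and rho(k) = gamma(k) / gamma(0). Sigma^2 cancels.
  numerator   = (1)*(0.481) + (0.481)*(-0.195) + (-0.195)*(0.158) = 0.356395.
  denominator = (1)^2 + (0.481)^2 + (-0.195)^2 + (0.158)^2 = 1.29435.
  rho(1) = 0.356395 / 1.29435 = 0.2753.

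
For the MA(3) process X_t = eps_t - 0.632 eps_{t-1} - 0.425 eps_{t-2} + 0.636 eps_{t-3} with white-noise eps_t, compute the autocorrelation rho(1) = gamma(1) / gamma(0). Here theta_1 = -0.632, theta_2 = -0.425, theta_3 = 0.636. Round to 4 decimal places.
\rho(1) = -0.3193

For an MA(q) process with theta_0 = 1, the autocovariance is
  gamma(k) = sigma^2 * sum_{i=0..q-k} theta_i * theta_{i+k},
and rho(k) = gamma(k) / gamma(0). Sigma^2 cancels.
  numerator   = (1)*(-0.632) + (-0.632)*(-0.425) + (-0.425)*(0.636) = -0.6337.
  denominator = (1)^2 + (-0.632)^2 + (-0.425)^2 + (0.636)^2 = 1.984545.
  rho(1) = -0.6337 / 1.984545 = -0.3193.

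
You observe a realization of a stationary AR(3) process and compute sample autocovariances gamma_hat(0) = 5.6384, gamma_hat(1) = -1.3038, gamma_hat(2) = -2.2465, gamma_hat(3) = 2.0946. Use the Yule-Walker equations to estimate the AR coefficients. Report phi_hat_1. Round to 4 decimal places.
\hat\phi_{1} = -0.2600

The Yule-Walker equations for an AR(p) process read, in matrix form,
  Gamma_p phi = r_p,   with   (Gamma_p)_{ij} = gamma(|i - j|),
                       (r_p)_i = gamma(i),   i,j = 1..p.
Substitute the sample gammas (Toeplitz matrix and right-hand side of size 3):
  Gamma_p = [[5.6384, -1.3038, -2.2465], [-1.3038, 5.6384, -1.3038], [-2.2465, -1.3038, 5.6384]]
  r_p     = [-1.3038, -2.2465, 2.0946]
Written out (R1..R3):
  (R1) 5.6384 phi_1 - 1.3038 phi_2 - 2.2465 phi_3 = -1.3038
  (R2) -1.3038 phi_1 + 5.6384 phi_2 - 1.3038 phi_3 = -2.2465
  (R3) -2.2465 phi_1 - 1.3038 phi_2 + 5.6384 phi_3 = 2.0946
Gaussian elimination:
  R2 <- R2 - (-1.3038/5.6384) R1 = R2 - (-0.231236) R1:  5.336915 phi_2 - 1.823271 phi_3 = -2.547985
  R3 <- R3 - (-2.2465/5.6384) R1 = R3 - (-0.398429) R1:  -1.823271 phi_2 + 4.74333 phi_3 = 1.575129
  R3 <- R3 - (-1.823271/5.336915) R2 = R3 - (-0.341634) R2:  4.120439 phi_3 = 0.70465
Back-substitution:
  phi_hat_3 = 0.70465 / 4.120439 = 0.171013
  phi_hat_2 = (-2.547985 - (-1.823271)(0.171013)) / 5.336915 = -0.419003
  phi_hat_1 = (-1.3038 - (-1.3038)(-0.419003) - (-2.2465)(0.171013)) / 5.6384 = -0.259988
So phi_hat = [-0.2600, -0.4190, 0.1710].
Therefore phi_hat_1 = -0.2600.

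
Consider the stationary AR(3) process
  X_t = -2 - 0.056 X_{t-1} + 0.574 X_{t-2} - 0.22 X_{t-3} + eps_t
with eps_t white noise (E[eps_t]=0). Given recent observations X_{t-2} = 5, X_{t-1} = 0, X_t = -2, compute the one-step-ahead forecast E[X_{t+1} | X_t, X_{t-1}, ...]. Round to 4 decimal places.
E[X_{t+1} \mid \mathcal F_t] = -2.9880

For an AR(p) model X_t = c + sum_i phi_i X_{t-i} + eps_t, the
one-step-ahead conditional mean is
  E[X_{t+1} | X_t, ...] = c + sum_i phi_i X_{t+1-i}.
Substitute known values:
  E[X_{t+1} | ...] = -2 + (-0.056) * (-2) + (0.574) * (0) + (-0.22) * (5)
                   = -2.9880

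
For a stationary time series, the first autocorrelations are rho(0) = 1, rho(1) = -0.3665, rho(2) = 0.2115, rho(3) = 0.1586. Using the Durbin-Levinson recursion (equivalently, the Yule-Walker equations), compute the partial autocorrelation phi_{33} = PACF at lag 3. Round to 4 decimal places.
\phi_{33} = 0.3049

The PACF at lag k is phi_{kk}, the last component of the solution
to the Yule-Walker system G_k phi = r_k where
  (G_k)_{ij} = rho(|i - j|), (r_k)_i = rho(i), i,j = 1..k.
Equivalently, Durbin-Levinson gives phi_{kk} iteratively:
  phi_{11} = rho(1)
  phi_{kk} = [rho(k) - sum_{j=1..k-1} phi_{k-1,j} rho(k-j)]
            / [1 - sum_{j=1..k-1} phi_{k-1,j} rho(j)],
  phi_{k,j} = phi_{k-1,j} - phi_{kk} phi_{k-1,k-j},  j = 1..k-1.
Step k = 1:
  phi_11 = rho(1) = -0.3665.
Step k = 2:
  phi_22 = [rho(2) - phi_11 rho(1)] / [1 - phi_11 rho(1)] = [0.2115 - (-0.3665)(-0.3665)] / [1 - (-0.3665)(-0.3665)]
         = 0.07717775 / 0.86567775 = 0.089153.
  Update: phi_21 = phi_11 - phi_22 phi_11 = -0.3665 - (0.089153)(-0.3665) = -0.333825.
Step k = 3:
  phi_33 = [rho(3) - phi_21 rho(2) - phi_22 rho(1)] / [1 - phi_21 rho(1) - phi_22 rho(2)]
    numerator   = 0.1586 - (-0.333825)(0.2115) - (0.089153)(-0.3665) = 0.26187865
    denominator = 1 - (-0.333825)(-0.3665) - (0.089153)(0.2115) = 0.85879712
  phi_33 = 0.26187865 / 0.85879712 = 0.3049.
Therefore phi_{33} = 0.3049.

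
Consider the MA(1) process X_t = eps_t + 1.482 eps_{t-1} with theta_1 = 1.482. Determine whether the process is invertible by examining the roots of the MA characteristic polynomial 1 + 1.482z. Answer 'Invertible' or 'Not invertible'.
\text{Not invertible}

The MA(q) characteristic polynomial is P(z) = 1 + 1.482z.
Invertibility requires all roots to lie outside the unit circle, i.e. |z| > 1 for every root.
This is linear in z: 1 + (1.482) z = 0  =>  z = -1/(1.482) = -0.674764,  |z| = 0.674764.
Moduli of all roots: 0.6748.
All moduli strictly greater than 1? No.
Verdict: Not invertible.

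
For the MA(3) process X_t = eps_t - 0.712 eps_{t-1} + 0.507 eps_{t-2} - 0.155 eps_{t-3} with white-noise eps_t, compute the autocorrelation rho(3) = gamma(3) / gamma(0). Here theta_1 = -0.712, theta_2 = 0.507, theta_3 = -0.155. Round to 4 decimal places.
\rho(3) = -0.0867

For an MA(q) process with theta_0 = 1, the autocovariance is
  gamma(k) = sigma^2 * sum_{i=0..q-k} theta_i * theta_{i+k},
and rho(k) = gamma(k) / gamma(0). Sigma^2 cancels.
  numerator   = (1)*(-0.155) = -0.155.
  denominator = (1)^2 + (-0.712)^2 + (0.507)^2 + (-0.155)^2 = 1.788018.
  rho(3) = -0.155 / 1.788018 = -0.0867.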